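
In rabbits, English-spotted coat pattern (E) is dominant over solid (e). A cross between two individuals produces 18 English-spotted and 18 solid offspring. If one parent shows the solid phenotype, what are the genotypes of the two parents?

Observed offspring: 18 English-spotted, 18 solid
The observed ratio simplifies to 1:1. One parent shows solid, so its genotype must be ee. A 1:1 offspring split requires the other parent to be heterozygous (Ee).
Parent genotypes: ee × Ee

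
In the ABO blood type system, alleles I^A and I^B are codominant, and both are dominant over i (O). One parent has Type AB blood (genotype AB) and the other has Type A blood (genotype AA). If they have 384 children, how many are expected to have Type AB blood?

Cross: AB × AA
Possible offspring genotypes: 2 AA, 2 AB
Blood type counts: 2 Type A, 2 Type AB
Probability of Type AB: 2/4 = 1/2
Expected count = 1/2 × 384 = 192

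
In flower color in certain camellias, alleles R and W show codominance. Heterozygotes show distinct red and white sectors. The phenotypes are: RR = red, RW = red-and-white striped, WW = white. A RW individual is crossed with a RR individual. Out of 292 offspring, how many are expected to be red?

Punnett square for RW × RR:
Offspring genotypes: 2 RR, 2 RW
Phenotype counts: 2 red, 2 red-and-white striped
red: 2 out of 4 → fraction 1/2
Expected count = 1/2 × 292 = 146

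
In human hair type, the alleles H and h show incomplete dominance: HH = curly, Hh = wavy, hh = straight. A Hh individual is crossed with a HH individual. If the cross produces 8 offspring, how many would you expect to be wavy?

Punnett square for Hh × HH:
Offspring genotypes: 2 HH, 2 Hh
Phenotype counts: 2 curly, 2 wavy
wavy: 2 out of 4 → fraction 1/2
Expected count = 1/2 × 8 = 4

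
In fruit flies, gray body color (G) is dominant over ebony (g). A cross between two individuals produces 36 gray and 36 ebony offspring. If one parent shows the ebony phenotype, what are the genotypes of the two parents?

Observed offspring: 36 gray, 36 ebony
The observed ratio simplifies to 1:1. One parent shows ebony, so its genotype must be gg. A 1:1 offspring split requires the other parent to be heterozygous (Gg).
Parent genotypes: gg × Gg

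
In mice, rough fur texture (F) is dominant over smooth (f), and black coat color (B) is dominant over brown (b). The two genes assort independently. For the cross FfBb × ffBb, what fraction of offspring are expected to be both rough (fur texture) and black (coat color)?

Dihybrid cross FfBb × ffBb — consider each gene separately:
fur texture: Ff × ff → 2 Ff, 2 ff → 2 F_ : 2 ff (out of 4)
coat color: Bb × Bb → 1 BB, 2 Bb, 1 bb → 3 B_ : 1 bb (out of 4)
Looking for: rough (F_) and black (B_)
P(rough) = 2/4, P(black) = 3/4
P(both) = 2/4 × 3/4 = 6/16 = 3/8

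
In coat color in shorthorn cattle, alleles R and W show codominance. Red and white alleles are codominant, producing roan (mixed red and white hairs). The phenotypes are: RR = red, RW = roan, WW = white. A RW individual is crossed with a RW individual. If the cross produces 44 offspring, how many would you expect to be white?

Punnett square for RW × RW:
Offspring genotypes: 1 RR, 2 RW, 1 WW
Phenotype counts: 1 red, 2 roan, 1 white
white: 1 out of 4 → fraction 1/4
Expected count = 1/4 × 44 = 11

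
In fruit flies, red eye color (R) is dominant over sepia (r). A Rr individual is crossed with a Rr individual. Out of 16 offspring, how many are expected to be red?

Punnett square for Rr × Rr:
Offspring genotypes: 1 RR, 2 Rr, 1 rr
red: 3, sepia: 1
red: 3 out of 4 → fraction 3/4
Expected count = 3/4 × 16 = 12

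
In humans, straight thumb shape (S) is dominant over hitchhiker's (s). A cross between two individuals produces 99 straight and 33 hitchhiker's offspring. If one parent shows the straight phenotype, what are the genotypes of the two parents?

Observed offspring: 99 straight, 33 hitchhiker's
The observed ratio simplifies to 3:1. Hitchhiker's (ss) offspring appear, so each parent must contribute one s allele. The parent stated to show straight carries S, so it is Ss. The other parent is then either Ss or ss: Ss × ss would give a 1:1 split, whereas Ss × Ss gives 3:1 — matching the data. So both parents are heterozygous (Ss × Ss).
Parent genotypes: Ss × Ss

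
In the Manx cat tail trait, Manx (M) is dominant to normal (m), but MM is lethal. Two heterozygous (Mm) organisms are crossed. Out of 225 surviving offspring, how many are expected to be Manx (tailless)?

Cross: Mm × Mm
Punnett square offspring (before lethality): 1 MM, 2 Mm, 1 mm
The MM genotype is lethal (embryos die); surviving offspring: 2 Mm, 1 mm
Manx (tailless): 2 out of 3 → fraction 2/3
Expected count = 2/3 × 225 = 150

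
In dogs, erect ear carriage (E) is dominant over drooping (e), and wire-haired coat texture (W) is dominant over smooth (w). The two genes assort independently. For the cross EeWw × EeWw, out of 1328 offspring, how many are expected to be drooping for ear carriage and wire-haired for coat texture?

Dihybrid cross EeWw × EeWw — consider each gene separately:
ear carriage: Ee × Ee → 1 EE, 2 Ee, 1 ee → 3 E_ : 1 ee (out of 4)
coat texture: Ww × Ww → 1 WW, 2 Ww, 1 ww → 3 W_ : 1 ww (out of 4)
Looking for: drooping (ee) and wire-haired (W_)
P(drooping) = 1/4, P(wire-haired) = 3/4
P(both) = 1/4 × 3/4 = 3/16
Expected count = 3/16 × 1328 = 249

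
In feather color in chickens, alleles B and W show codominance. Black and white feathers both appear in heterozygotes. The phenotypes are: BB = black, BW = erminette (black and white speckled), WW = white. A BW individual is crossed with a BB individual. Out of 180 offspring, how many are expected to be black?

Punnett square for BW × BB:
Offspring genotypes: 2 BB, 2 BW
Phenotype counts: 2 black, 2 erminette (black and white speckled)
black: 2 out of 4 → fraction 1/2
Expected count = 1/2 × 180 = 90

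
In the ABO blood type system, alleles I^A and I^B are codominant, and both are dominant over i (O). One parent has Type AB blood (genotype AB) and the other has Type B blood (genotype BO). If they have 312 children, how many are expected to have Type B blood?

Cross: AB × BO
Possible offspring genotypes: 1 AB, 1 AO, 1 BB, 1 BO
Blood type counts: 1 Type AB, 1 Type A, 2 Type B
Probability of Type B: 2/4 = 1/2
Expected count = 1/2 × 312 = 156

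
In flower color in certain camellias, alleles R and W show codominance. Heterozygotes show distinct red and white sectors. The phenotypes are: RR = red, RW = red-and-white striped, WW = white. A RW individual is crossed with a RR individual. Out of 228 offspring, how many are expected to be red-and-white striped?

Punnett square for RW × RR:
Offspring genotypes: 2 RR, 2 RW
Phenotype counts: 2 red, 2 red-and-white striped
red-and-white striped: 2 out of 4 → fraction 1/2
Expected count = 1/2 × 228 = 114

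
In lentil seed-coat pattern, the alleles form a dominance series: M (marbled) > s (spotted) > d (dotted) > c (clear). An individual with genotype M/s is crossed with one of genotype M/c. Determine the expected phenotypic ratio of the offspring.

Cross: M/s × M/c
Allele dominance: M > s > d > c
Offspring genotypes: 1 M/M, 1 M/c, 1 M/s, 1 s/c
Phenotype counts: 3 marbled, 1 spotted
Ratio: 3 marbled : 1 spotted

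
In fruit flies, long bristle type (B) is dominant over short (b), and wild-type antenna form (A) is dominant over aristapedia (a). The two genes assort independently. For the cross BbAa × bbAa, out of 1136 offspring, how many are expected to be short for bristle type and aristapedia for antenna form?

Dihybrid cross BbAa × bbAa — consider each gene separately:
bristle type: Bb × bb → 2 Bb, 2 bb → 2 B_ : 2 bb (out of 4)
antenna form: Aa × Aa → 1 AA, 2 Aa, 1 aa → 3 A_ : 1 aa (out of 4)
Looking for: short (bb) and aristapedia (aa)
P(short) = 2/4, P(aristapedia) = 1/4
P(both) = 2/4 × 1/4 = 2/16 = 1/8
Expected count = 1/8 × 1136 = 142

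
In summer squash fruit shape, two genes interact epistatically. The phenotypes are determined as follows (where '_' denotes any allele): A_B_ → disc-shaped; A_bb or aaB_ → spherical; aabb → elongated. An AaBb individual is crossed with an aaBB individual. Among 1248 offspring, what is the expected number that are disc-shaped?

Cross: AaBb × aaBB — consider each gene separately:
A gene: Aa × aa → 2 Aa, 2 aa → 2 A_ : 2 aa (out of 4)
B gene: Bb × BB → 2 BB, 2 Bb → 4 B_ (out of 4)
Genotype classes (out of 4 × 4 = 16): A_B_ = 2×4 = 8; aaB_ = 2×4 = 8
Apply the phenotype rules: A_B_ (8) → disc-shaped; aaB_ (8) → spherical
Phenotype counts (out of 16): 8 disc-shaped, 8 spherical
disc-shaped: 8 out of 16 → fraction 1/2
Expected count = 1/2 × 1248 = 624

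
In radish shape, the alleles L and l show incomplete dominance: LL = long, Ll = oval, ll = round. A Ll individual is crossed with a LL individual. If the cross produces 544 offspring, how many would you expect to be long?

Punnett square for Ll × LL:
Offspring genotypes: 2 LL, 2 Ll
Phenotype counts: 2 long, 2 oval
long: 2 out of 4 → fraction 1/2
Expected count = 1/2 × 544 = 272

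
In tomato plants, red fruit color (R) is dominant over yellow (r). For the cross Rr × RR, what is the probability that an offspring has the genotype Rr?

Punnett square for Rr × RR:
Offspring genotypes: 2 RR, 2 Rr
Total offspring: 4
Count with target: 2
Probability: 2/4 = 1/2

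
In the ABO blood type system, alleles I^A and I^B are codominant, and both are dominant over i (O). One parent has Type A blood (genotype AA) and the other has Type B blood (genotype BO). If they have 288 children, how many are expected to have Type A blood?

Cross: AA × BO
Possible offspring genotypes: 2 AB, 2 AO
Blood type counts: 2 Type AB, 2 Type A
Probability of Type A: 2/4 = 1/2
Expected count = 1/2 × 288 = 144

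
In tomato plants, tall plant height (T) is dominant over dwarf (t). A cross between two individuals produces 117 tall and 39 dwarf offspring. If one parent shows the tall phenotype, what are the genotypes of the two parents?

Observed offspring: 117 tall, 39 dwarf
The observed ratio simplifies to 3:1. Dwarf (tt) offspring appear, so each parent must contribute one t allele. The parent stated to show tall carries T, so it is Tt. The other parent is then either Tt or tt: Tt × tt would give a 1:1 split, whereas Tt × Tt gives 3:1 — matching the data. So both parents are heterozygous (Tt × Tt).
Parent genotypes: Tt × Tt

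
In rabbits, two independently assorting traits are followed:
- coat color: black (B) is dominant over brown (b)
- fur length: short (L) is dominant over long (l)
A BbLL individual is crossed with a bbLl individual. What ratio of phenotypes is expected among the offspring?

Dihybrid cross BbLL × bbLl — consider each gene separately:
coat color: Bb × bb → 2 Bb, 2 bb → 2 B_ : 2 bb (out of 4)
fur length: LL × Ll → 2 LL, 2 Ll → 4 L_ (out of 4)
Combine (counts out of 4 × 4 = 16): black/short (B_L_) = 2×4 = 8; brown/short (bbL_) = 2×4 = 8
Phenotype counts (out of 16): 8 black/short, 8 brown/short
Ratio: 1 black/short : 1 brown/short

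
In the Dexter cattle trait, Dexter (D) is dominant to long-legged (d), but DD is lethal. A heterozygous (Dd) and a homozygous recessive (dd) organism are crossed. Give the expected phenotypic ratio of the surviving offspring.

Cross: Dd × dd
Punnett square offspring (before lethality): 2 Dd, 2 dd
No DD offspring are produced in this cross.
Ratio: 1 Dexter (short-legged) : 1 long-legged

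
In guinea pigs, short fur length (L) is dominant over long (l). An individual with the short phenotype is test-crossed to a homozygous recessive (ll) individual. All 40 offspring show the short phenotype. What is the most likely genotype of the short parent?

Test cross: ? × ll
All offspring are short.
If the unknown parent were heterozygous (Ll), about half of 40 offspring would be long; none are. The unknown parent is most likely homozygous dominant (LL).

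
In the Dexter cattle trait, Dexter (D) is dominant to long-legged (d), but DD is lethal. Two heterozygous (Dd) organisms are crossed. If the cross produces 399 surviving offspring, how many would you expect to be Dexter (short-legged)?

Cross: Dd × Dd
Punnett square offspring (before lethality): 1 DD, 2 Dd, 1 dd
The DD genotype is lethal (embryos die); surviving offspring: 2 Dd, 1 dd
Dexter (short-legged): 2 out of 3 → fraction 2/3
Expected count = 2/3 × 399 = 266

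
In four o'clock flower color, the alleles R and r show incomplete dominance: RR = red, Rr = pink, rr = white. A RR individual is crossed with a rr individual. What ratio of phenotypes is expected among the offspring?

Punnett square for RR × rr:
Offspring genotypes: 4 Rr
Phenotype counts: 4 pink
Ratio: all pink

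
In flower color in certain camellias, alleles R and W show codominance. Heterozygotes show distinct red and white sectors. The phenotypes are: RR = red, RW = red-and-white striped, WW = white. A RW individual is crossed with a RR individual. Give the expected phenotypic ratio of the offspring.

Punnett square for RW × RR:
Offspring genotypes: 2 RR, 2 RW
Phenotype counts: 2 red, 2 red-and-white striped
Ratio: 1 red : 1 red-and-white striped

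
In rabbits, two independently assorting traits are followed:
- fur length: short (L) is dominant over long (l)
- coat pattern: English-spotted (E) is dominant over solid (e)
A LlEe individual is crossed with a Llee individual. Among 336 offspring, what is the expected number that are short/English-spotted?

Dihybrid cross LlEe × Llee — consider each gene separately:
fur length: Ll × Ll → 1 LL, 2 Ll, 1 ll → 3 L_ : 1 ll (out of 4)
coat pattern: Ee × ee → 2 Ee, 2 ee → 2 E_ : 2 ee (out of 4)
Combine (counts out of 4 × 4 = 16): short/English-spotted (L_E_) = 3×2 = 6; short/solid (L_ee) = 3×2 = 6; long/English-spotted (llE_) = 1×2 = 2; long/solid (llee) = 1×2 = 2
Phenotype counts (out of 16): 6 short/English-spotted, 6 short/solid, 2 long/English-spotted, 2 long/solid
short/English-spotted: 6 out of 16 → fraction 3/8
Expected count = 3/8 × 336 = 126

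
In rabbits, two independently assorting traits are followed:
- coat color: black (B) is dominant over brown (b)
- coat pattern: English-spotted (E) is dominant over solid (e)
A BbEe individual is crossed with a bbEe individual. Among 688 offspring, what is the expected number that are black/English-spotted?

Dihybrid cross BbEe × bbEe — consider each gene separately:
coat color: Bb × bb → 2 Bb, 2 bb → 2 B_ : 2 bb (out of 4)
coat pattern: Ee × Ee → 1 EE, 2 Ee, 1 ee → 3 E_ : 1 ee (out of 4)
Combine (counts out of 4 × 4 = 16): black/English-spotted (B_E_) = 2×3 = 6; black/solid (B_ee) = 2×1 = 2; brown/English-spotted (bbE_) = 2×3 = 6; brown/solid (bbee) = 2×1 = 2
Phenotype counts (out of 16): 6 black/English-spotted, 2 black/solid, 6 brown/English-spotted, 2 brown/solid
black/English-spotted: 6 out of 16 → fraction 3/8
Expected count = 3/8 × 688 = 258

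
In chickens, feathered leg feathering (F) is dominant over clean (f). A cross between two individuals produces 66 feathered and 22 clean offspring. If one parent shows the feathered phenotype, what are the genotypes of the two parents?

Observed offspring: 66 feathered, 22 clean
The observed ratio simplifies to 3:1. Clean (ff) offspring appear, so each parent must contribute one f allele. The parent stated to show feathered carries F, so it is Ff. The other parent is then either Ff or ff: Ff × ff would give a 1:1 split, whereas Ff × Ff gives 3:1 — matching the data. So both parents are heterozygous (Ff × Ff).
Parent genotypes: Ff × Ff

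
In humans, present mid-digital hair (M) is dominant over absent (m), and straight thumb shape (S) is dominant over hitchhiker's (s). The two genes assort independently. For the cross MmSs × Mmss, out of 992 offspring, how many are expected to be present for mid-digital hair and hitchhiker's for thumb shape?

Dihybrid cross MmSs × Mmss — consider each gene separately:
mid-digital hair: Mm × Mm → 1 MM, 2 Mm, 1 mm → 3 M_ : 1 mm (out of 4)
thumb shape: Ss × ss → 2 Ss, 2 ss → 2 S_ : 2 ss (out of 4)
Looking for: present (M_) and hitchhiker's (ss)
P(present) = 3/4, P(hitchhiker's) = 2/4
P(both) = 3/4 × 2/4 = 6/16 = 3/8
Expected count = 3/8 × 992 = 372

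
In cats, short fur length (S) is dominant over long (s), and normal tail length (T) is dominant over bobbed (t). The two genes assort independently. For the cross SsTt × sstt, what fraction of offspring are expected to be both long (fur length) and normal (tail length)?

Dihybrid cross SsTt × sstt — consider each gene separately:
fur length: Ss × ss → 2 Ss, 2 ss → 2 S_ : 2 ss (out of 4)
tail length: Tt × tt → 2 Tt, 2 tt → 2 T_ : 2 tt (out of 4)
Looking for: long (ss) and normal (T_)
P(long) = 2/4, P(normal) = 2/4
P(both) = 2/4 × 2/4 = 4/16 = 1/4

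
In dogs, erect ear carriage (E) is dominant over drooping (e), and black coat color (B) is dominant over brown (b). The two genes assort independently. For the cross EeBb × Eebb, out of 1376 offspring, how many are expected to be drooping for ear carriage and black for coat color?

Dihybrid cross EeBb × Eebb — consider each gene separately:
ear carriage: Ee × Ee → 1 EE, 2 Ee, 1 ee → 3 E_ : 1 ee (out of 4)
coat color: Bb × bb → 2 Bb, 2 bb → 2 B_ : 2 bb (out of 4)
Looking for: drooping (ee) and black (B_)
P(drooping) = 1/4, P(black) = 2/4
P(both) = 1/4 × 2/4 = 2/16 = 1/8
Expected count = 1/8 × 1376 = 172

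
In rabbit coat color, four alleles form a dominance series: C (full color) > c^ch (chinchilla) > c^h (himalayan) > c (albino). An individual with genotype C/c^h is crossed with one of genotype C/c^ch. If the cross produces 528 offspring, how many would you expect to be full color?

Cross: C/c^h × C/c^ch
Allele dominance: C > c^ch > c^h > c
Offspring genotypes: 1 C/C, 1 C/c^ch, 1 C/c^h, 1 c^ch/c^h
Phenotype counts: 3 full color, 1 chinchilla
full color: 3 out of 4 → fraction 3/4
Expected count = 3/4 × 528 = 396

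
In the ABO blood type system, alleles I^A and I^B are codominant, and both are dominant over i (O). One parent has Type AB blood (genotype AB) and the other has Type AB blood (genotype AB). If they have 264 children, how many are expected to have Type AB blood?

Cross: AB × AB
Possible offspring genotypes: 1 AA, 2 AB, 1 BB
Blood type counts: 1 Type A, 2 Type AB, 1 Type B
Probability of Type AB: 2/4 = 1/2
Expected count = 1/2 × 264 = 132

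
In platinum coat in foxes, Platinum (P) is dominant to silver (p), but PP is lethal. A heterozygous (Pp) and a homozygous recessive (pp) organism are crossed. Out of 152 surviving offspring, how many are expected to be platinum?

Cross: Pp × pp
Punnett square offspring (before lethality): 2 Pp, 2 pp
No PP offspring are produced in this cross.
platinum: 2 out of 4 → fraction 1/2
Expected count = 1/2 × 152 = 76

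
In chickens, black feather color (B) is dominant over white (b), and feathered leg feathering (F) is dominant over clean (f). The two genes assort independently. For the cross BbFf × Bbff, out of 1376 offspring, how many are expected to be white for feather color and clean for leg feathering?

Dihybrid cross BbFf × Bbff — consider each gene separately:
feather color: Bb × Bb → 1 BB, 2 Bb, 1 bb → 3 B_ : 1 bb (out of 4)
leg feathering: Ff × ff → 2 Ff, 2 ff → 2 F_ : 2 ff (out of 4)
Looking for: white (bb) and clean (ff)
P(white) = 1/4, P(clean) = 2/4
P(both) = 1/4 × 2/4 = 2/16 = 1/8
Expected count = 1/8 × 1376 = 172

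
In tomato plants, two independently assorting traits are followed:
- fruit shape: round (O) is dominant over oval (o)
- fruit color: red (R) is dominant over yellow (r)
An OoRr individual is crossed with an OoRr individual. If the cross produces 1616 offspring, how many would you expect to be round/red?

Dihybrid cross OoRr × OoRr — consider each gene separately:
fruit shape: Oo × Oo → 1 OO, 2 Oo, 1 oo → 3 O_ : 1 oo (out of 4)
fruit color: Rr × Rr → 1 RR, 2 Rr, 1 rr → 3 R_ : 1 rr (out of 4)
Combine (counts out of 4 × 4 = 16): round/red (O_R_) = 3×3 = 9; round/yellow (O_rr) = 3×1 = 3; oval/red (ooR_) = 1×3 = 3; oval/yellow (oorr) = 1×1 = 1
Phenotype counts (out of 16): 9 round/red, 3 round/yellow, 3 oval/red, 1 oval/yellow
round/red: 9 out of 16 → fraction 9/16
Expected count = 9/16 × 1616 = 909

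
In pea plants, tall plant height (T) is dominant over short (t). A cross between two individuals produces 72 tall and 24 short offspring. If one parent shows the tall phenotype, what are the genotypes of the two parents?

Observed offspring: 72 tall, 24 short
The observed ratio simplifies to 3:1. Short (tt) offspring appear, so each parent must contribute one t allele. The parent stated to show tall carries T, so it is Tt. The other parent is then either Tt or tt: Tt × tt would give a 1:1 split, whereas Tt × Tt gives 3:1 — matching the data. So both parents are heterozygous (Tt × Tt).
Parent genotypes: Tt × Tt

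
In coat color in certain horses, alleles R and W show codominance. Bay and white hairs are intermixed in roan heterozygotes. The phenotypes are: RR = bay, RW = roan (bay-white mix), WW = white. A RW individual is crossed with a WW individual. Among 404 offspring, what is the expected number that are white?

Punnett square for RW × WW:
Offspring genotypes: 2 RW, 2 WW
Phenotype counts: 2 roan (bay-white mix), 2 white
white: 2 out of 4 → fraction 1/2
Expected count = 1/2 × 404 = 202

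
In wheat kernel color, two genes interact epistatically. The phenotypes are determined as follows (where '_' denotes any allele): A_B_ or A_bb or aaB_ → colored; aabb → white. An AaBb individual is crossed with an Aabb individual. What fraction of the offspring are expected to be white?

Cross: AaBb × Aabb — consider each gene separately:
A gene: Aa × Aa → 1 AA, 2 Aa, 1 aa → 3 A_ : 1 aa (out of 4)
B gene: Bb × bb → 2 Bb, 2 bb → 2 B_ : 2 bb (out of 4)
Genotype classes (out of 4 × 4 = 16): A_B_ = 3×2 = 6; A_bb = 3×2 = 6; aaB_ = 1×2 = 2; aabb = 1×2 = 2
Apply the phenotype rules: A_B_ (6) + A_bb (6) + aaB_ (2) → colored; aabb (2) → white
Phenotype counts (out of 16): 14 colored, 2 white
white: 2 out of 16
Probability: 2/16 = 1/8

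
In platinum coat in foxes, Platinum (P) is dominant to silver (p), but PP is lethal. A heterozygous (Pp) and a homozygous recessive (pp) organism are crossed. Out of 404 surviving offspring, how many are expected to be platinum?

Cross: Pp × pp
Punnett square offspring (before lethality): 2 Pp, 2 pp
No PP offspring are produced in this cross.
platinum: 2 out of 4 → fraction 1/2
Expected count = 1/2 × 404 = 202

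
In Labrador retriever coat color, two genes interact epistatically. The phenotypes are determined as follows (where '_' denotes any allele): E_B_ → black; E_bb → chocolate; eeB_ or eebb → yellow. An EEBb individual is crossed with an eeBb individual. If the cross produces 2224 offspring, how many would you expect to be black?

Cross: EEBb × eeBb — consider each gene separately:
E gene: EE × ee → 4 Ee → 4 E_ (out of 4)
B gene: Bb × Bb → 1 BB, 2 Bb, 1 bb → 3 B_ : 1 bb (out of 4)
Genotype classes (out of 4 × 4 = 16): E_B_ = 4×3 = 12; E_bb = 4×1 = 4
Apply the phenotype rules: E_B_ (12) → black; E_bb (4) → chocolate
Phenotype counts (out of 16): 12 black, 4 chocolate
black: 12 out of 16 → fraction 3/4
Expected count = 3/4 × 2224 = 1668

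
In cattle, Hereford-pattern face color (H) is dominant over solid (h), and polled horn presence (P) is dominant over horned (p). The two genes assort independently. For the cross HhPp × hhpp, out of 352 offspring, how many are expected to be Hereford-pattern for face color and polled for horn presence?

Dihybrid cross HhPp × hhpp — consider each gene separately:
face color: Hh × hh → 2 Hh, 2 hh → 2 H_ : 2 hh (out of 4)
horn presence: Pp × pp → 2 Pp, 2 pp → 2 P_ : 2 pp (out of 4)
Looking for: Hereford-pattern (H_) and polled (P_)
P(Hereford-pattern) = 2/4, P(polled) = 2/4
P(both) = 2/4 × 2/4 = 4/16 = 1/4
Expected count = 1/4 × 352 = 88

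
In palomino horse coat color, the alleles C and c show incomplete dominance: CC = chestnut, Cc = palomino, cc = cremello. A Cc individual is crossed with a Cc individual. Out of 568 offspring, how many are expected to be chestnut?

Punnett square for Cc × Cc:
Offspring genotypes: 1 CC, 2 Cc, 1 cc
Phenotype counts: 1 chestnut, 2 palomino, 1 cremello
chestnut: 1 out of 4 → fraction 1/4
Expected count = 1/4 × 568 = 142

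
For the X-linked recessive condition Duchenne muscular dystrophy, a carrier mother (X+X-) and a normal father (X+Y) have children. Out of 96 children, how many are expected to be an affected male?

Cross: X+X- × X+Y
Offspring: 1 X+X+, 1 X+Y, 1 X+X-, 1 X-Y
Probability of an affected male: 1/4
Expected count = 1/4 × 96 = 24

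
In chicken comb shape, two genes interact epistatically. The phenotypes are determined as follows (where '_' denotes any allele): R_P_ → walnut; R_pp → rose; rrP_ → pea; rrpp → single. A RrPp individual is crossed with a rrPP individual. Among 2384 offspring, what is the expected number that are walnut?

Cross: RrPp × rrPP — consider each gene separately:
R gene: Rr × rr → 2 Rr, 2 rr → 2 R_ : 2 rr (out of 4)
P gene: Pp × PP → 2 PP, 2 Pp → 4 P_ (out of 4)
Genotype classes (out of 4 × 4 = 16): R_P_ = 2×4 = 8; rrP_ = 2×4 = 8
Apply the phenotype rules: R_P_ (8) → walnut; rrP_ (8) → pea
Phenotype counts (out of 16): 8 walnut, 8 pea
walnut: 8 out of 16 → fraction 1/2
Expected count = 1/2 × 2384 = 1192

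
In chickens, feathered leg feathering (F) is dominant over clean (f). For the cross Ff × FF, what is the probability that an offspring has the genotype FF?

Punnett square for Ff × FF:
Offspring genotypes: 2 FF, 2 Ff
Total offspring: 4
Count with target: 2
Probability: 2/4 = 1/2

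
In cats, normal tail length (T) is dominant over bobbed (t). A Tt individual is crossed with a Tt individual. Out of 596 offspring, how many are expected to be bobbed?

Punnett square for Tt × Tt:
Offspring genotypes: 1 TT, 2 Tt, 1 tt
normal: 3, bobbed: 1
bobbed: 1 out of 4 → fraction 1/4
Expected count = 1/4 × 596 = 149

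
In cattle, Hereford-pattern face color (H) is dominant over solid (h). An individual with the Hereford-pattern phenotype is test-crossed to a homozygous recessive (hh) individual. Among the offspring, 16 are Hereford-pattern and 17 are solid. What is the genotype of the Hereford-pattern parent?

Test cross: ? × hh
Offspring: 16 Hereford-pattern, 17 solid — approximately 1:1.
A 1:1 ratio in a test cross indicates the unknown parent is heterozygous (Hh).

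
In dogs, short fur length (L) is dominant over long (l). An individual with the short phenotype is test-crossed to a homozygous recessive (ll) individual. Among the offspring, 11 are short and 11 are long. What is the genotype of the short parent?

Test cross: ? × ll
Offspring: 11 short, 11 long — approximately 1:1.
A 1:1 ratio in a test cross indicates the unknown parent is heterozygous (Ll).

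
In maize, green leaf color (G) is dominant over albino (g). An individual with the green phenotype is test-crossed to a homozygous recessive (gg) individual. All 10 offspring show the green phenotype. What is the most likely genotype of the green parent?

Test cross: ? × gg
All offspring are green.
If the unknown parent were heterozygous (Gg), about half of 10 offspring would be albino; none are. The unknown parent is most likely homozygous dominant (GG).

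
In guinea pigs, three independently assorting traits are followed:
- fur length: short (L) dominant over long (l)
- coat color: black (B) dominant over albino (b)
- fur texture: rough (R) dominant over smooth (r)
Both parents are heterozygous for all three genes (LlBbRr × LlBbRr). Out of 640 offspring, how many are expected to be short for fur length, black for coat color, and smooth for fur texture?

Trihybrid cross: LlBbRr × LlBbRr
Each trait segregates independently with a 3:1 phenotypic ratio, so each gene contributes 3/4 (dominant) or 1/4 (recessive).
Target: short (fur length), black (coat color), smooth (fur texture)
Probability = product of independent per-trait probabilities
= 3/4 × 3/4 × 1/4 = 9/64
Expected count = 9/64 × 640 = 90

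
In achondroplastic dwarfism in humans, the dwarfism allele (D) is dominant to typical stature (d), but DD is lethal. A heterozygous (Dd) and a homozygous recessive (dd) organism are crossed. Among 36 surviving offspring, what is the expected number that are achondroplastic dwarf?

Cross: Dd × dd
Punnett square offspring (before lethality): 2 Dd, 2 dd
No DD offspring are produced in this cross.
achondroplastic dwarf: 2 out of 4 → fraction 1/2
Expected count = 1/2 × 36 = 18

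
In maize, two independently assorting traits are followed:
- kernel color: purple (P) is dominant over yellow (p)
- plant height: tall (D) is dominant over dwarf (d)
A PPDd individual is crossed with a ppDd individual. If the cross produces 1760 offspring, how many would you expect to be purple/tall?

Dihybrid cross PPDd × ppDd — consider each gene separately:
kernel color: PP × pp → 4 Pp → 4 P_ (out of 4)
plant height: Dd × Dd → 1 DD, 2 Dd, 1 dd → 3 D_ : 1 dd (out of 4)
Combine (counts out of 4 × 4 = 16): purple/tall (P_D_) = 4×3 = 12; purple/dwarf (P_dd) = 4×1 = 4
Phenotype counts (out of 16): 12 purple/tall, 4 purple/dwarf
purple/tall: 12 out of 16 → fraction 3/4
Expected count = 3/4 × 1760 = 1320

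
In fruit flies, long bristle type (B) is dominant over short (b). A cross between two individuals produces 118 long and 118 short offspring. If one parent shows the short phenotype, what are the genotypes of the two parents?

Observed offspring: 118 long, 118 short
The observed ratio simplifies to 1:1. One parent shows short, so its genotype must be bb. A 1:1 offspring split requires the other parent to be heterozygous (Bb).
Parent genotypes: bb × Bb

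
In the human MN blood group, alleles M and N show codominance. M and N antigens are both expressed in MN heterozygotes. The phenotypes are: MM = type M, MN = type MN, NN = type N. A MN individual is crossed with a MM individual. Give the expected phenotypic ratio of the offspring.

Punnett square for MN × MM:
Offspring genotypes: 2 MM, 2 MN
Phenotype counts: 2 type M, 2 type MN
Ratio: 1 type M : 1 type MN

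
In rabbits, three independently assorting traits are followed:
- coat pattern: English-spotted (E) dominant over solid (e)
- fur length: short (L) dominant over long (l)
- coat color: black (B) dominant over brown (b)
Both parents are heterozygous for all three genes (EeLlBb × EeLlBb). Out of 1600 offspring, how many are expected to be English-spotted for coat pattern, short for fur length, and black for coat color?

Trihybrid cross: EeLlBb × EeLlBb
Each trait segregates independently with a 3:1 phenotypic ratio, so each gene contributes 3/4 (dominant) or 1/4 (recessive).
Target: English-spotted (coat pattern), short (fur length), black (coat color)
Probability = product of independent per-trait probabilities
= 3/4 × 3/4 × 3/4 = 27/64
Expected count = 27/64 × 1600 = 675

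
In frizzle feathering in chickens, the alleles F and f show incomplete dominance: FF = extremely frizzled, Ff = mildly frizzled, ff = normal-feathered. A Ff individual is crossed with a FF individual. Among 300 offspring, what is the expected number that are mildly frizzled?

Punnett square for Ff × FF:
Offspring genotypes: 2 FF, 2 Ff
Phenotype counts: 2 extremely frizzled, 2 mildly frizzled
mildly frizzled: 2 out of 4 → fraction 1/2
Expected count = 1/2 × 300 = 150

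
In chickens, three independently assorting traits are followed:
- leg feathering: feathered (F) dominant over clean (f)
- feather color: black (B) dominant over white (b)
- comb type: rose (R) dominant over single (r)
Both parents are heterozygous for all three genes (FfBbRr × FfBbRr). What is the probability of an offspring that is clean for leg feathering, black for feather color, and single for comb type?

Trihybrid cross: FfBbRr × FfBbRr
Each trait segregates independently with a 3:1 phenotypic ratio, so each gene contributes 3/4 (dominant) or 1/4 (recessive).
Target: clean (leg feathering), black (feather color), single (comb type)
Probability = product of independent per-trait probabilities
= 1/4 × 3/4 × 1/4 = 3/64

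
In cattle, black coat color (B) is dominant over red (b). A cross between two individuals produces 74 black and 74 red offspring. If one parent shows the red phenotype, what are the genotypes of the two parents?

Observed offspring: 74 black, 74 red
The observed ratio simplifies to 1:1. One parent shows red, so its genotype must be bb. A 1:1 offspring split requires the other parent to be heterozygous (Bb).
Parent genotypes: bb × Bb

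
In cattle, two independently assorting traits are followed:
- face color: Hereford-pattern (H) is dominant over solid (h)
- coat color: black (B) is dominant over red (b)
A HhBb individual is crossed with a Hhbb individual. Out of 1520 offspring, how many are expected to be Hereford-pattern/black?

Dihybrid cross HhBb × Hhbb — consider each gene separately:
face color: Hh × Hh → 1 HH, 2 Hh, 1 hh → 3 H_ : 1 hh (out of 4)
coat color: Bb × bb → 2 Bb, 2 bb → 2 B_ : 2 bb (out of 4)
Combine (counts out of 4 × 4 = 16): Hereford-pattern/black (H_B_) = 3×2 = 6; Hereford-pattern/red (H_bb) = 3×2 = 6; solid/black (hhB_) = 1×2 = 2; solid/red (hhbb) = 1×2 = 2
Phenotype counts (out of 16): 6 Hereford-pattern/black, 6 Hereford-pattern/red, 2 solid/black, 2 solid/red
Hereford-pattern/black: 6 out of 16 → fraction 3/8
Expected count = 3/8 × 1520 = 570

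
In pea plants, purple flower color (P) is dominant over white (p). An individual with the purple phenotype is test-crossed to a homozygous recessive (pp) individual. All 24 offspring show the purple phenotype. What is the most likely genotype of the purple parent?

Test cross: ? × pp
All offspring are purple.
If the unknown parent were heterozygous (Pp), about half of 24 offspring would be white; none are. The unknown parent is most likely homozygous dominant (PP).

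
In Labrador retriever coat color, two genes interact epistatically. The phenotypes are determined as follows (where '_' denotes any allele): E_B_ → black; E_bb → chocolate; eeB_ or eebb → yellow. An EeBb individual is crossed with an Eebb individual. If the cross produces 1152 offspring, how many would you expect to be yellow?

Cross: EeBb × Eebb — consider each gene separately:
E gene: Ee × Ee → 1 EE, 2 Ee, 1 ee → 3 E_ : 1 ee (out of 4)
B gene: Bb × bb → 2 Bb, 2 bb → 2 B_ : 2 bb (out of 4)
Genotype classes (out of 4 × 4 = 16): E_B_ = 3×2 = 6; E_bb = 3×2 = 6; eeB_ = 1×2 = 2; eebb = 1×2 = 2
Apply the phenotype rules: E_B_ (6) → black; E_bb (6) → chocolate; eeB_ (2) + eebb (2) → yellow
Phenotype counts (out of 16): 6 black, 6 chocolate, 4 yellow
yellow: 4 out of 16 → fraction 1/4
Expected count = 1/4 × 1152 = 288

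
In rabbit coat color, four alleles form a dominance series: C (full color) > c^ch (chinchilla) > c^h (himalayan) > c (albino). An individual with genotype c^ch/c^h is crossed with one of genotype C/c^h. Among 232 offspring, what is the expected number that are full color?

Cross: c^ch/c^h × C/c^h
Allele dominance: C > c^ch > c^h > c
Offspring genotypes: 1 C/c^ch, 1 c^ch/c^h, 1 C/c^h, 1 c^h/c^h
Phenotype counts: 2 full color, 1 chinchilla, 1 himalayan
full color: 2 out of 4 → fraction 1/2
Expected count = 1/2 × 232 = 116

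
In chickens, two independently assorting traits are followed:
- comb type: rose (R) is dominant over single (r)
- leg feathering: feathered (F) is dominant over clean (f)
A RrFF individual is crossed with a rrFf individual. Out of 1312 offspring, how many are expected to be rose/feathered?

Dihybrid cross RrFF × rrFf — consider each gene separately:
comb type: Rr × rr → 2 Rr, 2 rr → 2 R_ : 2 rr (out of 4)
leg feathering: FF × Ff → 2 FF, 2 Ff → 4 F_ (out of 4)
Combine (counts out of 4 × 4 = 16): rose/feathered (R_F_) = 2×4 = 8; single/feathered (rrF_) = 2×4 = 8
Phenotype counts (out of 16): 8 rose/feathered, 8 single/feathered
rose/feathered: 8 out of 16 → fraction 1/2
Expected count = 1/2 × 1312 = 656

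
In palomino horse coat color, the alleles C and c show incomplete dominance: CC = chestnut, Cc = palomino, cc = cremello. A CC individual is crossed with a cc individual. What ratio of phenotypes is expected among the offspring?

Punnett square for CC × cc:
Offspring genotypes: 4 Cc
Phenotype counts: 4 palomino
Ratio: all palomino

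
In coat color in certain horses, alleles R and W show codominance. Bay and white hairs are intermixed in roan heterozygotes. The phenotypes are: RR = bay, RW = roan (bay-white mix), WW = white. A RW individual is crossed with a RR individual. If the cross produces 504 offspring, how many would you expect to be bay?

Punnett square for RW × RR:
Offspring genotypes: 2 RR, 2 RW
Phenotype counts: 2 bay, 2 roan (bay-white mix)
bay: 2 out of 4 → fraction 1/2
Expected count = 1/2 × 504 = 252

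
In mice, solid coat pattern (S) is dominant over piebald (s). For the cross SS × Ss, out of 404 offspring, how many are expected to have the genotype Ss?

Punnett square for SS × Ss:
Offspring genotypes: 2 SS, 2 Ss
Total offspring: 4
Count with target: 2
Probability: 2/4 = 1/2
Expected count = 1/2 × 404 = 202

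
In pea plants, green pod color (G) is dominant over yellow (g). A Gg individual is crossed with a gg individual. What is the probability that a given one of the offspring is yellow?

Punnett square for Gg × gg:
Offspring genotypes: 2 Gg, 2 gg
green: 2, yellow: 2
yellow: 2 out of 4
Probability: 2/4 = 1/2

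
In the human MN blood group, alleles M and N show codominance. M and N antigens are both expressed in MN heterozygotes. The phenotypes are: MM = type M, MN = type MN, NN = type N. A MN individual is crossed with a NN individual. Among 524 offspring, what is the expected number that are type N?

Punnett square for MN × NN:
Offspring genotypes: 2 MN, 2 NN
Phenotype counts: 2 type MN, 2 type N
type N: 2 out of 4 → fraction 1/2
Expected count = 1/2 × 524 = 262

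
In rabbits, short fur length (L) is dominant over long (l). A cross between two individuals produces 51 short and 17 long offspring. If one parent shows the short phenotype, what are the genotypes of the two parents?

Observed offspring: 51 short, 17 long
The observed ratio simplifies to 3:1. Long (ll) offspring appear, so each parent must contribute one l allele. The parent stated to show short carries L, so it is Ll. The other parent is then either Ll or ll: Ll × ll would give a 1:1 split, whereas Ll × Ll gives 3:1 — matching the data. So both parents are heterozygous (Ll × Ll).
Parent genotypes: Ll × Ll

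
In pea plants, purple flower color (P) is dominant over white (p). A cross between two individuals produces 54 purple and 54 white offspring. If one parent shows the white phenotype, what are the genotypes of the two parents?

Observed offspring: 54 purple, 54 white
The observed ratio simplifies to 1:1. One parent shows white, so its genotype must be pp. A 1:1 offspring split requires the other parent to be heterozygous (Pp).
Parent genotypes: pp × Pp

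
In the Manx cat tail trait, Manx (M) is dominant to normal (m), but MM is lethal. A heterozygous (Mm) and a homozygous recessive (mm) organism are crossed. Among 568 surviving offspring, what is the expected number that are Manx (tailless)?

Cross: Mm × mm
Punnett square offspring (before lethality): 2 Mm, 2 mm
No MM offspring are produced in this cross.
Manx (tailless): 2 out of 4 → fraction 1/2
Expected count = 1/2 × 568 = 284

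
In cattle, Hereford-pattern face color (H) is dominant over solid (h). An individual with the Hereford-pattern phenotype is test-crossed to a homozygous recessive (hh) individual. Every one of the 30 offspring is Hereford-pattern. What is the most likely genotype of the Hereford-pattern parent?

Test cross: ? × hh
All offspring are Hereford-pattern.
If the unknown parent were heterozygous (Hh), about half of 30 offspring would be solid; none are. The unknown parent is most likely homozygous dominant (HH).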